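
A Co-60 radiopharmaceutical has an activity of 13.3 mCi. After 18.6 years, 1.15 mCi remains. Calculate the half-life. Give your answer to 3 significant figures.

A/A₀ = 1.15/13.3 ≈ 0.086466.
n = log₂(11.565) ≈ 3.5317 half-lives elapsed in 18.6 years.
t½ = 18.6/3.5317 ≈ 5.2666 years.

5.27 years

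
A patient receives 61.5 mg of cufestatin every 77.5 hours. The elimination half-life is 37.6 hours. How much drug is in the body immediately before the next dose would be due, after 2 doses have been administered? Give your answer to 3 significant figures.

The 2 doses were given 155, 77.5 hours ago.
Total = 61.5·(1/2)^(155/37.6) + 61.5·(1/2)^(77.5/37.6)
      = 3.5312 + 14.737 ≈ 18.268 mg.

18.3 mg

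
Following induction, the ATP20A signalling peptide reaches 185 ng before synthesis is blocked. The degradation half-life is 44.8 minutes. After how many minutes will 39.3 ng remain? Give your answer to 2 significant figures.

100 minutes

Fraction remaining = 39.3/185 ≈ 0.21243.
n = log₂(185/39.3) = ln(4.7074)/ln 2 ≈ 2.2349 half-lives.
t = n × t½ = 2.2349 × 44.8 ≈ 100.12 minutes.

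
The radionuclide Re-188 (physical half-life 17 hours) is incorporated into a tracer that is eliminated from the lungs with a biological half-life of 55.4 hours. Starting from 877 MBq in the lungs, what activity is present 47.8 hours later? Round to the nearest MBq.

69 MBq

1/t_eff = 1/t_phys + 1/t_biol = 1/17 + 1/55.4 = 0.076874 per hour.
t_eff = 17 × 55.4 / (17 + 55.4) ≈ 13.008 hours.
Remaining = 877 × (1/2)^(47.8/13.008) = 877 × (1/2)^3.6746 ≈ 68.682 MBq.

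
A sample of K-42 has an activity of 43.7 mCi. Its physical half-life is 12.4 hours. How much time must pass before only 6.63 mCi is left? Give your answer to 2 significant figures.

34 hours

Fraction remaining = 6.63/43.7 ≈ 0.15172.
n = log₂(43.7/6.63) = ln(6.5913)/ln 2 ≈ 2.7206 half-lives.
t = n × t½ = 2.7206 × 12.4 ≈ 33.735 hours.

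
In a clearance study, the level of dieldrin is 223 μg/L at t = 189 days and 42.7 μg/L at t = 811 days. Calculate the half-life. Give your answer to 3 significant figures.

261 days

Over Δt = 811 − 189 = 622 days, the level fell by a factor of 223/42.7 ≈ 5.2225.
n = log₂(5.2225) ≈ 2.3847 half-lives, so t½ = 622/2.3847 ≈ 260.83 days.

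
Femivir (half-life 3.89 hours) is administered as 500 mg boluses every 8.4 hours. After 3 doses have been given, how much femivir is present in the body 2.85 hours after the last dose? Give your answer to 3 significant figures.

The 3 doses were given 19.65, 11.25, 2.85 hours ago.
Total = 500·(1/2)^(19.65/3.89) + 500·(1/2)^(11.25/3.89) + 500·(1/2)^(2.85/3.89)
      = 15.078 + 67.357 + 300.9 ≈ 383.33 mg.

383 mg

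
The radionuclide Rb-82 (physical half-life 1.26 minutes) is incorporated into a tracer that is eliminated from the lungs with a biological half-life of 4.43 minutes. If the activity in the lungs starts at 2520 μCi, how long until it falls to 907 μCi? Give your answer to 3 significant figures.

1/t_eff = 1/t_phys + 1/t_biol = 1/1.26 + 1/4.43 = 1.0194 per minute.
t_eff = 1.26 × 4.43 / (1.26 + 4.43) ≈ 0.98098 minutes.
n = log₂(2520/907) ≈ 1.4742; t = 1.4742 × 0.98098 ≈ 1.4462 minutes.

1.45 minutes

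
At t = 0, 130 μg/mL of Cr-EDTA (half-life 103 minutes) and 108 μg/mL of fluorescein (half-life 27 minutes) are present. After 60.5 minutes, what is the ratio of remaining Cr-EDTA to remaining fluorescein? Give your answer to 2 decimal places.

3.79

Cr-EDTA: 130 × (1/2)^(60.5/103) = 130 × (1/2)^0.58738 ≈ 86.522 μg/mL.
fluorescein: 108 × (1/2)^(60.5/27) = 108 × (1/2)^2.2407 ≈ 22.85 μg/mL.
Ratio ≈ 86.522 / 22.85 ≈ 3.7864.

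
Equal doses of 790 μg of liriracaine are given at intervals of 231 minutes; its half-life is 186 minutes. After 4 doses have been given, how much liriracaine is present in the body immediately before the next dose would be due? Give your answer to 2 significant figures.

The 4 doses were given 924, 693, 462, 231 minutes ago.
Total = 790·(1/2)^(924/186) + 790·(1/2)^(693/186) + 790·(1/2)^(462/186) + 790·(1/2)^(231/186)
      = 25.246 + 59.71 + 141.22 + 334.02 ≈ 560.2 μg.

560 μg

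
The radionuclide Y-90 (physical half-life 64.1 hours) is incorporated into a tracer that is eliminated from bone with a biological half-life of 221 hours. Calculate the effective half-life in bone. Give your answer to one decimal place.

1/t_eff = 1/t_phys + 1/t_biol = 1/64.1 + 1/221 = 0.020126 per hour.
t_eff = 64.1 × 221 / (64.1 + 221) ≈ 49.688 hours.

49.7 hours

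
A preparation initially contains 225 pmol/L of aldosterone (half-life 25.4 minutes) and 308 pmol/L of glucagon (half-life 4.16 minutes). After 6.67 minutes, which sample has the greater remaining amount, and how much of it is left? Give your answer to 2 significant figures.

aldosterone, 190 pmol/L

aldosterone: 225 × (1/2)^0.2626 ≈ 187.56 pmol/L.
glucagon: 308 × (1/2)^1.6034 ≈ 101.37 pmol/L.
Aldosterone has more remaining, at ≈ 187.56 pmol/L.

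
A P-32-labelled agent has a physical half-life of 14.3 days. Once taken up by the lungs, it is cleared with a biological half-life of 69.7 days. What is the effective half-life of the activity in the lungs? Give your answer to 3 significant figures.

11.9 days

1/t_eff = 1/t_phys + 1/t_biol = 1/14.3 + 1/69.7 = 0.084277 per day.
t_eff = 14.3 × 69.7 / (14.3 + 69.7) ≈ 11.866 days.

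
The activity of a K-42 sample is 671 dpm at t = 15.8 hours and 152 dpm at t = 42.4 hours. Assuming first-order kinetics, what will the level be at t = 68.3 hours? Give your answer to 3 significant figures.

Over Δt = 42.4 − 15.8 = 26.6 hours, the level fell by a factor of 671/152 ≈ 4.4145.
n = log₂(4.4145) ≈ 2.1422 half-lives, so t½ = 26.6/2.1422 ≈ 12.417 hours.
From t = 42.4 to t = 68.3: 152 × (1/2)^((68.3−42.4)/12.417) ≈ 35.804 dpm.

35.8 dpm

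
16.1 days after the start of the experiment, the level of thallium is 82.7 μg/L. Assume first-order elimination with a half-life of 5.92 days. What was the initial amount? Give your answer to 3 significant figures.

Number of half-lives elapsed: n = 16.1/5.92 ≈ 2.7196.
A₀ = A × 2^n = 82.7 × 2^2.7196 = 82.7 × 6.5869 ≈ 544.73 μg/L.

545 μg/L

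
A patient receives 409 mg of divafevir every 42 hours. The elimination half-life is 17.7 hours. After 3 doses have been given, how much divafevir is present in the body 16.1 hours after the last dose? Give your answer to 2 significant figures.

270 mg

The 3 doses were given 100.1, 58.1, 16.1 hours ago.
Total = 409·(1/2)^(100.1/17.7) + 409·(1/2)^(58.1/17.7) + 409·(1/2)^(16.1/17.7)
      = 8.115 + 42.034 + 217.72 ≈ 267.87 mg.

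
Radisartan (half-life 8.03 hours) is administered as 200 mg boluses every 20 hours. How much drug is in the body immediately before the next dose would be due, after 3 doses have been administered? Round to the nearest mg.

The 3 doses were given 60, 40, 20 hours ago.
Total = 200·(1/2)^(60/8.03) + 200·(1/2)^(40/8.03) + 200·(1/2)^(20/8.03)
      = 1.1265 + 6.3315 + 35.585 ≈ 43.043 mg.

43 mg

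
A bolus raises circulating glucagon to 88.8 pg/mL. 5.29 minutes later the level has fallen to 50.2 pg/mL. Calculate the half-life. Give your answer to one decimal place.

A/A₀ = 50.2/88.8 ≈ 0.56532.
n = log₂(1.7689) ≈ 0.82287 half-lives elapsed in 5.29 minutes.
t½ = 5.29/0.82287 ≈ 6.4287 minutes.

6.4 minutes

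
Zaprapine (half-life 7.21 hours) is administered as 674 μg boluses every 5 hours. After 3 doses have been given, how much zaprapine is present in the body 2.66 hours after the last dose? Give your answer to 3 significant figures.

1040 μg

The 3 doses were given 12.66, 7.66, 2.66 hours ago.
Total = 674·(1/2)^(12.66/7.21) + 674·(1/2)^(7.66/7.21) + 674·(1/2)^(2.66/7.21)
      = 199.56 + 322.73 + 521.92 ≈ 1044.2 μg.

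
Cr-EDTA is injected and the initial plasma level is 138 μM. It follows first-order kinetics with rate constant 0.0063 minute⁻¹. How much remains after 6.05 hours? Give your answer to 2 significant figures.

14 μM

t½ = ln 2 / k = 0.69315 / 0.0063 ≈ 110.02 minutes.
Convert the elapsed time: 6.05 hours = 363 minutes.
Number of half-lives: n = 363/110.02 ≈ 3.2993.
Remaining = 138 × (1/2)^3.2993 = 138 × 0.10158 ≈ 14.018 μM.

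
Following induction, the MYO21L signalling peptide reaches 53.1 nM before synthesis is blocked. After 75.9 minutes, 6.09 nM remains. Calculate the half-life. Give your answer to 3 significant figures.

24.3 minutes

A/A₀ = 6.09/53.1 ≈ 0.11469.
n = log₂(8.7192) ≈ 3.1242 half-lives elapsed in 75.9 minutes.
t½ = 75.9/3.1242 ≈ 24.294 minutes.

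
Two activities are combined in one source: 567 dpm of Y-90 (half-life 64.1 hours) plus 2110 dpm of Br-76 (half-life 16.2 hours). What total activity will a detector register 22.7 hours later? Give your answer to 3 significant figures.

1240 dpm

Y-90: 567 × (1/2)^(22.7/64.1) = 567 × (1/2)^0.35413 ≈ 443.59 dpm.
Br-76: 2110 × (1/2)^(22.7/16.2) = 2110 × (1/2)^1.4012 ≈ 798.86 dpm.
Total = 443.59 + 798.86 ≈ 1242.4 dpm.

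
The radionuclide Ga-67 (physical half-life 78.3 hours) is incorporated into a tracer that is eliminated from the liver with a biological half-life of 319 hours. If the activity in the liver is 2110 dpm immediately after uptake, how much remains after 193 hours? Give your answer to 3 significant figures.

251 dpm

1/t_eff = 1/t_phys + 1/t_biol = 1/78.3 + 1/319 = 0.015906 per hour.
t_eff = 78.3 × 319 / (78.3 + 319) ≈ 62.869 hours.
Remaining = 2110 × (1/2)^(193/62.869) = 2110 × (1/2)^3.0699 ≈ 251.28 dpm.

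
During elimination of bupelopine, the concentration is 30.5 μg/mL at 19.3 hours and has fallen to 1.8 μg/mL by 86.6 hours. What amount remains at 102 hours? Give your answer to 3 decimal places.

0.942 μg/mL

Over Δt = 86.6 − 19.3 = 67.3 hours, the level fell by a factor of 30.5/1.8 ≈ 16.944.
n = log₂(16.944) ≈ 4.0827 half-lives, so t½ = 67.3/4.0827 ≈ 16.484 hours.
From t = 86.6 to t = 102: 1.8 × (1/2)^((102−86.6)/16.484) ≈ 0.94197 μg/mL.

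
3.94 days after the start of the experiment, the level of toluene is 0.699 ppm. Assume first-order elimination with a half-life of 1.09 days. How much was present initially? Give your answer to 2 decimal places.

Number of half-lives elapsed: n = 3.94/1.09 ≈ 3.6147.
A₀ = A × 2^n = 0.699 × 2^3.6147 = 0.699 × 12.25 ≈ 8.5626 ppm.

8.56 ppm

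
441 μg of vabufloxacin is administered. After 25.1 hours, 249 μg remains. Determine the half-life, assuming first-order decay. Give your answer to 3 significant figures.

30.4 hours

A/A₀ = 249/441 ≈ 0.56463.
n = log₂(1.7711) ≈ 0.82463 half-lives elapsed in 25.1 hours.
t½ = 25.1/0.82463 ≈ 30.438 hours.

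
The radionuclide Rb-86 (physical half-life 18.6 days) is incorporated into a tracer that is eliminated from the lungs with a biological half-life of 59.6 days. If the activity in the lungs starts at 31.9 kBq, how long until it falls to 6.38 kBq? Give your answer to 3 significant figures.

1/t_eff = 1/t_phys + 1/t_biol = 1/18.6 + 1/59.6 = 0.070542 per day.
t_eff = 18.6 × 59.6 / (18.6 + 59.6) ≈ 14.176 days.
n = log₂(31.9/6.38) ≈ 2.3219; t = 2.3219 × 14.176 ≈ 32.916 days.

32.9 days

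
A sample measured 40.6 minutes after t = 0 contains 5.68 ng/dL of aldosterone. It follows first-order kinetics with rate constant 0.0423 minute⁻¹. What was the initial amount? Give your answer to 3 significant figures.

t½ = ln 2 / k = 0.69315 / 0.0423 ≈ 16.386 minutes.
Number of half-lives elapsed: n = 40.6/16.386 ≈ 2.4777.
A₀ = A × 2^n = 5.68 × 2^2.4777 = 5.68 × 5.5699 ≈ 31.637 ng/dL.

31.6 ng/dL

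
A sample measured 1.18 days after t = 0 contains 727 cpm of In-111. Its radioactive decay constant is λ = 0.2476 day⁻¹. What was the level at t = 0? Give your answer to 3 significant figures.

974 cpm

t½ = ln 2 / λ = 0.69315 / 0.2476 ≈ 2.7995 days.
Number of half-lives elapsed: n = 1.18/2.7995 ≈ 0.42151.
A₀ = A × 2^n = 727 × 2^0.42151 = 727 × 1.3393 ≈ 973.69 cpm.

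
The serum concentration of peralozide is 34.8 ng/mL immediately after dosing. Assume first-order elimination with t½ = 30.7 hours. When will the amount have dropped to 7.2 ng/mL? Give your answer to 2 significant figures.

70 hours

Fraction remaining = 7.2/34.8 ≈ 0.2069.
n = log₂(34.8/7.2) = ln(4.8333)/ln 2 ≈ 2.273 half-lives.
t = n × t½ = 2.273 × 30.7 ≈ 69.782 hours.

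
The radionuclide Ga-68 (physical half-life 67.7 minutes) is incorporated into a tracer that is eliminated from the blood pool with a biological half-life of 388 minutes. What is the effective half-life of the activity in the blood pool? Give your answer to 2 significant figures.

1/t_eff = 1/t_phys + 1/t_biol = 1/67.7 + 1/388 = 0.017348 per minute.
t_eff = 67.7 × 388 / (67.7 + 388) ≈ 57.642 minutes.

58 minutes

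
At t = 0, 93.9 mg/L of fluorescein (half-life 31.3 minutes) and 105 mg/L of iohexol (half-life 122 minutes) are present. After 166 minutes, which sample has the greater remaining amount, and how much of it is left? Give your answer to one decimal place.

fluorescein: 93.9 × (1/2)^5.3035 ≈ 2.3777 mg/L.
iohexol: 105 × (1/2)^1.3607 ≈ 40.888 mg/L.
Iohexol has more remaining, at ≈ 40.888 mg/L.

iohexol, 40.9 mg/L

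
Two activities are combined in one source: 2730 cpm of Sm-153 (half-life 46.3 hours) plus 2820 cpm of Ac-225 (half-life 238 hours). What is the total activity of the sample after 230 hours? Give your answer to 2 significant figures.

1500 cpm

Sm-153: 2730 × (1/2)^(230/46.3) = 2730 × (1/2)^4.9676 ≈ 87.25 cpm.
Ac-225: 2820 × (1/2)^(230/238) = 2820 × (1/2)^0.96639 ≈ 1443.2 cpm.
Total = 87.25 + 1443.2 ≈ 1530.5 cpm.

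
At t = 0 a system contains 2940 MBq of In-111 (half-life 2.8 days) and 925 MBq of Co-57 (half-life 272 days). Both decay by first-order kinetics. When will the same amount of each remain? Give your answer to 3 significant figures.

Set 2940·(1/2)^(t/2.8) = 925·(1/2)^(t/272).
Taking log₂: log₂(2940/925) = t·(1/2.8 − 1/272).
log₂(3.1784) = 1.6683; 1/2.8 − 1/272 = 0.35347.
t = 1.6683 / 0.35347 ≈ 4.7198 days.

4.72 days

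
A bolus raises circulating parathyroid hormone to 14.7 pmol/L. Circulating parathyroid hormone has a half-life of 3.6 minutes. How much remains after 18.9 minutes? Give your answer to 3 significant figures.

0.386 pmol/L

Number of half-lives: n = 18.9/3.6 ≈ 5.25.
Remaining = 14.7 × (1/2)^5.25 = 14.7 × 0.026278 ≈ 0.38629 pmol/L.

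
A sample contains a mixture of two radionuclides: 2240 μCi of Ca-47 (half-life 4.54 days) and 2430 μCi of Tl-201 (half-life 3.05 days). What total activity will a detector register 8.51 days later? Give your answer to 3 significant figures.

Ca-47: 2240 × (1/2)^(8.51/4.54) = 2240 × (1/2)^1.8744 ≈ 610.92 μCi.
Tl-201: 2430 × (1/2)^(8.51/3.05) = 2430 × (1/2)^2.7902 ≈ 351.3 μCi.
Total = 610.92 + 351.3 ≈ 962.22 μCi.

962 μCi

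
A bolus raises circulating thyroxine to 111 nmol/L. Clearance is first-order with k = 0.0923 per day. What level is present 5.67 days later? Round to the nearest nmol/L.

t½ = ln 2 / k = 0.69315 / 0.0923 ≈ 7.5097 days.
Number of half-lives: n = 5.67/7.5097 ≈ 0.75502.
Remaining = 111 × (1/2)^0.75502 = 111 × 0.59254 ≈ 65.772 nmol/L.

66 nmol/L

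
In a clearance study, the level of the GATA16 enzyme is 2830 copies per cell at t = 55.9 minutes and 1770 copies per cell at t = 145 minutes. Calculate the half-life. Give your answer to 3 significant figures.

Over Δt = 145 − 55.9 = 89.1 minutes, the level fell by a factor of 2830/1770 ≈ 1.5989.
n = log₂(1.5989) ≈ 0.67705 half-lives, so t½ = 89.1/0.67705 ≈ 131.6 minutes.

132 minutes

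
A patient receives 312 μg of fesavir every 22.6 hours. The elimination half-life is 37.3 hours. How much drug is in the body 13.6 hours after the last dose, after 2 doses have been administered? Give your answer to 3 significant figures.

The 2 doses were given 36.2, 13.6 hours ago.
Total = 312·(1/2)^(36.2/37.3) + 312·(1/2)^(13.6/37.3)
      = 159.22 + 242.32 ≈ 401.55 μg.

402 μg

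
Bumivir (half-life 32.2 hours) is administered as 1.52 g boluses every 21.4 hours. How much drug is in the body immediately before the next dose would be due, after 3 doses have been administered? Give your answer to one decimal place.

The 3 doses were given 64.2, 42.8, 21.4 hours ago.
Total = 1.52·(1/2)^(64.2/32.2) + 1.52·(1/2)^(42.8/32.2) + 1.52·(1/2)^(21.4/32.2)
      = 0.38164 + 0.60495 + 0.95892 ≈ 1.9455 g.

1.9 g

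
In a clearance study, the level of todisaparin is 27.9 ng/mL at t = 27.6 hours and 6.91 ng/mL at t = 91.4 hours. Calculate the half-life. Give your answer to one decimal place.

Over Δt = 91.4 − 27.6 = 63.8 hours, the level fell by a factor of 27.9/6.91 ≈ 4.0376.
n = log₂(4.0376) ≈ 2.0135 half-lives, so t½ = 63.8/2.0135 ≈ 31.686 hours.

31.7 hours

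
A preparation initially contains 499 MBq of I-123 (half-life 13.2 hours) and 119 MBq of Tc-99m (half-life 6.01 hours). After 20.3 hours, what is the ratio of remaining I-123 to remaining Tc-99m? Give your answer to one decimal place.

I-123: 499 × (1/2)^(20.3/13.2) = 499 × (1/2)^1.5379 ≈ 171.85 MBq.
Tc-99m: 119 × (1/2)^(20.3/6.01) = 119 × (1/2)^3.3777 ≈ 11.449 MBq.
Ratio ≈ 171.85 / 11.449 ≈ 15.011.

15.0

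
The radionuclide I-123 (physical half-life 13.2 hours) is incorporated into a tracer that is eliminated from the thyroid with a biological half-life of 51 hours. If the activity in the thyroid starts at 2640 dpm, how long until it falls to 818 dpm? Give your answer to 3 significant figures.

1/t_eff = 1/t_phys + 1/t_biol = 1/13.2 + 1/51 = 0.095365 per hour.
t_eff = 13.2 × 51 / (13.2 + 51) ≈ 10.486 hours.
n = log₂(2640/818) ≈ 1.6904; t = 1.6904 × 10.486 ≈ 17.725 hours.

17.7 hours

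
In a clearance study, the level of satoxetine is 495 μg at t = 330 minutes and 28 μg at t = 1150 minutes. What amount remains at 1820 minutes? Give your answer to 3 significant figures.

2.68 μg

Over Δt = 1150 − 330 = 820 minutes, the level fell by a factor of 495/28 ≈ 17.679.
n = log₂(17.679) ≈ 4.1439 half-lives, so t½ = 820/4.1439 ≈ 197.88 minutes.
From t = 1150 to t = 1820: 28 × (1/2)^((1820−1150)/197.88) ≈ 2.6786 μg.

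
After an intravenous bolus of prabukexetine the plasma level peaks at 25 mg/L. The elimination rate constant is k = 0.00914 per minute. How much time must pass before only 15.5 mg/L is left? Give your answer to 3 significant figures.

52.3 minutes

t½ = ln 2 / k = 0.69315 / 0.00914 ≈ 75.837 minutes.
Fraction remaining = 15.5/25 ≈ 0.62.
n = log₂(25/15.5) = ln(1.6129)/ln 2 ≈ 0.68966 half-lives.
t = n × t½ = 0.68966 × 75.837 ≈ 52.302 minutes.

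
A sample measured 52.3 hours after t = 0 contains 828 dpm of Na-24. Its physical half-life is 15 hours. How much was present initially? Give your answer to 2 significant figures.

9300 dpm

Number of half-lives elapsed: n = 52.3/15 ≈ 3.4867.
A₀ = A × 2^n = 828 × 2^3.4867 = 828 × 11.21 ≈ 9281.6 dpm.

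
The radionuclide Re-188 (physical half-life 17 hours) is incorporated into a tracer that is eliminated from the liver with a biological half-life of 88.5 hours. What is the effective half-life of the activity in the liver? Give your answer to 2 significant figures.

14 hours

1/t_eff = 1/t_phys + 1/t_biol = 1/17 + 1/88.5 = 0.070123 per hour.
t_eff = 17 × 88.5 / (17 + 88.5) ≈ 14.261 hours.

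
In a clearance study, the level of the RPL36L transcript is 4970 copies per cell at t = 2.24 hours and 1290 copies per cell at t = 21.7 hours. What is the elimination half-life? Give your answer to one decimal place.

10.0 hours

Over Δt = 21.7 − 2.24 = 19.46 hours, the level fell by a factor of 4970/1290 ≈ 3.8527.
n = log₂(3.8527) ≈ 1.9459 half-lives, so t½ = 19.46/1.9459 ≈ 10.001 hours.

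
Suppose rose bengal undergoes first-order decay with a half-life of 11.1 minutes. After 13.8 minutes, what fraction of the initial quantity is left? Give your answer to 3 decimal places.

0.422

n = 13.8/11.1 ≈ 1.2432 half-lives.
Fraction remaining = (1/2)^1.2432 ≈ 0.42242.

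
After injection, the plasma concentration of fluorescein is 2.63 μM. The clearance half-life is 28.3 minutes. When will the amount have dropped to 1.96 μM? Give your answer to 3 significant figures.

12.0 minutes

Fraction remaining = 1.96/2.63 ≈ 0.74525.
n = log₂(2.63/1.96) = ln(1.3418)/ln 2 ≈ 0.42421 half-lives.
t = n × t½ = 0.42421 × 28.3 ≈ 12.005 minutes.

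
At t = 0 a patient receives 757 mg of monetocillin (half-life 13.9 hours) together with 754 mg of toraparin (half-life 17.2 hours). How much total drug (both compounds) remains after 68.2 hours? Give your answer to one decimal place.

73.5 mg

monetocillin: 757 × (1/2)^(68.2/13.9) = 757 × (1/2)^4.9065 ≈ 25.241 mg.
toraparin: 754 × (1/2)^(68.2/17.2) = 754 × (1/2)^3.9651 ≈ 48.278 mg.
Total = 25.241 + 48.278 ≈ 73.519 mg.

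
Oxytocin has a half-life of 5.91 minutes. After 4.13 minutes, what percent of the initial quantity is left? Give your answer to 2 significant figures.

62%

n = 4.13/5.91 ≈ 0.69882 half-lives.
Fraction remaining = (1/2)^0.69882 ≈ 0.61608, i.e. 61.608%.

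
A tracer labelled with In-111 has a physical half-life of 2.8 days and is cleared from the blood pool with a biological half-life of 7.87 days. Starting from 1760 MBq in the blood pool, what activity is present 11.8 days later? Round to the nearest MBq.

1/t_eff = 1/t_phys + 1/t_biol = 1/2.8 + 1/7.87 = 0.48421 per day.
t_eff = 2.8 × 7.87 / (2.8 + 7.87) ≈ 2.0652 days.
Remaining = 1760 × (1/2)^(11.8/2.0652) = 1760 × (1/2)^5.7137 ≈ 33.538 MBq.

34 MBq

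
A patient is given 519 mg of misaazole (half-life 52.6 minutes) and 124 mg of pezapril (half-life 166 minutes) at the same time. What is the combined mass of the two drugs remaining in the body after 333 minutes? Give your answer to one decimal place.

misaazole: 519 × (1/2)^(333/52.6) = 519 × (1/2)^6.3308 ≈ 6.4477 mg.
pezapril: 124 × (1/2)^(333/166) = 124 × (1/2)^2.006 ≈ 30.871 mg.
Total = 6.4477 + 30.871 ≈ 37.319 mg.

37.3 mg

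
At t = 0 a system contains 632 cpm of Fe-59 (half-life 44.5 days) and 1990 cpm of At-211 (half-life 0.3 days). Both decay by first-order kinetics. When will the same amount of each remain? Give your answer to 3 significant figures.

Set 632·(1/2)^(t/44.5) = 1990·(1/2)^(t/0.3).
Taking log₂: log₂(632/1990) = t·(1/44.5 − 1/0.3).
log₂(0.31759) = -1.6548; 1/44.5 − 1/0.3 = -3.3109.
t = -1.6548 / -3.3109 ≈ 0.4998 days.

0.500 days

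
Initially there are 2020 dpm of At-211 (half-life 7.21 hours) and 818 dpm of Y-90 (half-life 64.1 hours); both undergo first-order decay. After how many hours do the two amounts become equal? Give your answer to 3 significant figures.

Set 2020·(1/2)^(t/7.21) = 818·(1/2)^(t/64.1).
Taking log₂: log₂(2020/818) = t·(1/7.21 − 1/64.1).
log₂(2.4694) = 1.3042; 1/7.21 − 1/64.1 = 0.1231.
t = 1.3042 / 0.1231 ≈ 10.595 hours.

10.6 hours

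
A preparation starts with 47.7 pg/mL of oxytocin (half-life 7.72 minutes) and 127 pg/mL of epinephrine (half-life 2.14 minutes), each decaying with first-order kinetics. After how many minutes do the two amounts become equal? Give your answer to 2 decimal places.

4.18 minutes

Set 47.7·(1/2)^(t/7.72) = 127·(1/2)^(t/2.14).
Taking log₂: log₂(47.7/127) = t·(1/7.72 − 1/2.14).
log₂(0.37559) = -1.4128; 1/7.72 − 1/2.14 = -0.33776.
t = -1.4128 / -0.33776 ≈ 4.1828 minutes.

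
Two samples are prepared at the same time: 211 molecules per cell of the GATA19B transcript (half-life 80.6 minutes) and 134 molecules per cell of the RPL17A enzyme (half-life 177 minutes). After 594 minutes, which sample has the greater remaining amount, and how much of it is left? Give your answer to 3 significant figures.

RPL17A enzyme, 13.1 molecules per cell

GATA19B transcript: 211 × (1/2)^7.3697 ≈ 1.2758 molecules per cell.
RPL17A enzyme: 134 × (1/2)^3.3559 ≈ 13.088 molecules per cell.
RPL17A enzyme has more remaining, at ≈ 13.088 molecules per cell.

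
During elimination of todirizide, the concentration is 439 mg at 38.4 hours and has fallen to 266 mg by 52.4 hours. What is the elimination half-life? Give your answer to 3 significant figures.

Over Δt = 52.4 − 38.4 = 14 hours, the level fell by a factor of 439/266 ≈ 1.6504.
n = log₂(1.6504) ≈ 0.72279 half-lives, so t½ = 14/0.72279 ≈ 19.369 hours.

19.4 hours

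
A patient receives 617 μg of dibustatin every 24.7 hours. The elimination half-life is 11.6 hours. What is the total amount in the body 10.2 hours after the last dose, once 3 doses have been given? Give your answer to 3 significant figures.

The 3 doses were given 59.6, 34.9, 10.2 hours ago.
Total = 617·(1/2)^(59.6/11.6) + 617·(1/2)^(34.9/11.6) + 617·(1/2)^(10.2/11.6)
      = 17.523 + 76.666 + 335.42 ≈ 429.61 μg.

430 μg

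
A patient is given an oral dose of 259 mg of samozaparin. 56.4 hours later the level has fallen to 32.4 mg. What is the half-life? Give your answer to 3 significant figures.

18.8 hours

A/A₀ = 32.4/259 ≈ 0.1251.
n = log₂(7.9938) ≈ 2.9989 half-lives elapsed in 56.4 hours.
t½ = 56.4/2.9989 ≈ 18.807 hours.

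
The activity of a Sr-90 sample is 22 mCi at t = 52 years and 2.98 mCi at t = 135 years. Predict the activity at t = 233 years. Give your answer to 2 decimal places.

Over Δt = 135 − 52 = 83 years, the level fell by a factor of 22/2.98 ≈ 7.3826.
n = log₂(7.3826) ≈ 2.8841 half-lives, so t½ = 83/2.8841 ≈ 28.778 years.
From t = 135 to t = 233: 2.98 × (1/2)^((233−135)/28.778) ≈ 0.28126 mCi.

0.28 mCi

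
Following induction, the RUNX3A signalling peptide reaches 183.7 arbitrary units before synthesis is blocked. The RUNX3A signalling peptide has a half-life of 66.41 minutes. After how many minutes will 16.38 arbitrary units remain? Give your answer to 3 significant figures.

232 minutes

Fraction remaining = 16.38/183.7 ≈ 0.089167.
n = log₂(183.7/16.38) = ln(11.215)/ln 2 ≈ 3.4873 half-lives.
t = n × t½ = 3.4873 × 66.41 ≈ 231.59 minutes.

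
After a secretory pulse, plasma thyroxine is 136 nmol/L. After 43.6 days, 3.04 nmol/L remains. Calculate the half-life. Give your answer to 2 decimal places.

7.95 days

A/A₀ = 3.04/136 ≈ 0.022353.
n = log₂(44.737) ≈ 5.4834 half-lives elapsed in 43.6 days.
t½ = 43.6/5.4834 ≈ 7.9513 days.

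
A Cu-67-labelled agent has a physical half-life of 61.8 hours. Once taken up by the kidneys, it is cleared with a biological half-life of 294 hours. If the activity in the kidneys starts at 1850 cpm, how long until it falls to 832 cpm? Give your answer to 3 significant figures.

58.9 hours

1/t_eff = 1/t_phys + 1/t_biol = 1/61.8 + 1/294 = 0.019583 per hour.
t_eff = 61.8 × 294 / (61.8 + 294) ≈ 51.066 hours.
n = log₂(1850/832) ≈ 1.1529; t = 1.1529 × 51.066 ≈ 58.872 hours.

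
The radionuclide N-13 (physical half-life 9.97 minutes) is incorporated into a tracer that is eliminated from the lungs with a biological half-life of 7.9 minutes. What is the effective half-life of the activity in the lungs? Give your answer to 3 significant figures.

4.41 minutes

1/t_eff = 1/t_phys + 1/t_biol = 1/9.97 + 1/7.9 = 0.22688 per minute.
t_eff = 9.97 × 7.9 / (9.97 + 7.9) ≈ 4.4076 minutes.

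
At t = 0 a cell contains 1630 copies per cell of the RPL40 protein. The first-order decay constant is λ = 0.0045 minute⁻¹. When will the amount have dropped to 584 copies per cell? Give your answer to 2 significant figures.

t½ = ln 2 / λ = 0.69315 / 0.0045 ≈ 154.03 minutes.
Fraction remaining = 584/1630 ≈ 0.35828.
n = log₂(1630/584) = ln(2.7911)/ln 2 ≈ 1.4808 half-lives.
t = n × t½ = 1.4808 × 154.03 ≈ 228.1 minutes.

230 minutes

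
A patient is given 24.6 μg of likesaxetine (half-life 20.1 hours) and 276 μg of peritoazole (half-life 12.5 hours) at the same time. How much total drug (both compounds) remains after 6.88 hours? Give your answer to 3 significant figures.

likesaxetine: 24.6 × (1/2)^(6.88/20.1) = 24.6 × (1/2)^0.34229 ≈ 19.404 μg.
peritoazole: 276 × (1/2)^(6.88/12.5) = 276 × (1/2)^0.5504 ≈ 188.46 μg.
Total = 19.404 + 188.46 ≈ 207.87 μg.

208 μg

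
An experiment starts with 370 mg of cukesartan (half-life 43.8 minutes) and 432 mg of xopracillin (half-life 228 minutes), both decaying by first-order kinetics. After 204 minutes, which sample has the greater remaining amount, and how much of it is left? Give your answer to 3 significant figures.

cukesartan: 370 × (1/2)^4.6575 ≈ 14.66 mg.
xopracillin: 432 × (1/2)^0.89474 ≈ 232.35 mg.
Xopracillin has more remaining, at ≈ 232.35 mg.

xopracillin, 232 mg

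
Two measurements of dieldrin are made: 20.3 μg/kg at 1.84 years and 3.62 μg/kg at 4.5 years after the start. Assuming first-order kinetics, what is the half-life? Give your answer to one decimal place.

1.1 years

Over Δt = 4.5 − 1.84 = 2.66 years, the level fell by a factor of 20.3/3.62 ≈ 5.6077.
n = log₂(5.6077) ≈ 2.4874 half-lives, so t½ = 2.66/2.4874 ≈ 1.0694 years.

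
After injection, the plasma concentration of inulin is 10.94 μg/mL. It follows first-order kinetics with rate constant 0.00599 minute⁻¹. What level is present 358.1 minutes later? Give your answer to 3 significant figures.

t½ = ln 2 / λ = 0.69315 / 0.00599 ≈ 115.72 minutes.
Number of half-lives: n = 358.1/115.72 ≈ 3.0946.
Remaining = 10.94 × (1/2)^3.0946 = 10.94 × 0.11707 ≈ 1.2807 μg/mL.

1.28 μg/mL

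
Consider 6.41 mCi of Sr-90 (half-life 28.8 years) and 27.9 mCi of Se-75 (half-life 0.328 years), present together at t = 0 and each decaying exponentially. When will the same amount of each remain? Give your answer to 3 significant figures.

Set 6.41·(1/2)^(t/28.8) = 27.9·(1/2)^(t/0.328).
Taking log₂: log₂(6.41/27.9) = t·(1/28.8 − 1/0.328).
log₂(0.22975) = -2.1219; 1/28.8 − 1/0.328 = -3.0141.
t = -2.1219 / -3.0141 ≈ 0.70399 years.

0.704 years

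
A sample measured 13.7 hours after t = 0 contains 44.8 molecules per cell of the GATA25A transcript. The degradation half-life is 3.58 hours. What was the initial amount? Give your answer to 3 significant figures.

636 molecules per cell

Number of half-lives elapsed: n = 13.7/3.58 ≈ 3.8268.
A₀ = A × 2^n = 44.8 × 2^3.8268 = 44.8 × 14.19 ≈ 635.72 molecules per cell.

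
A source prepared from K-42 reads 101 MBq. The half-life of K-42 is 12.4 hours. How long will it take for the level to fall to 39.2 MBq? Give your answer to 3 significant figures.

16.9 hours

Fraction remaining = 39.2/101 ≈ 0.38812.
n = log₂(101/39.2) = ln(2.5765)/ln 2 ≈ 1.3654 half-lives.
t = n × t½ = 1.3654 × 12.4 ≈ 16.931 hours.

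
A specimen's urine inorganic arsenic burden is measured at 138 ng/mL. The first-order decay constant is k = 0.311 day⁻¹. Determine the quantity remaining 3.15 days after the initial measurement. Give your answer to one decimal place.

t½ = ln 2 / k = 0.69315 / 0.311 ≈ 2.2288 days.
Number of half-lives: n = 3.15/2.2288 ≈ 1.4133.
Remaining = 138 × (1/2)^1.4133 = 138 × 0.37544 ≈ 51.811 ng/mL.

51.8 ng/mL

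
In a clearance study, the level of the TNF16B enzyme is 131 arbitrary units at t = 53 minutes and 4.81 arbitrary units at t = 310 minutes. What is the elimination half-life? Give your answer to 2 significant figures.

54 minutes

Over Δt = 310 − 53 = 257 minutes, the level fell by a factor of 131/4.81 ≈ 27.235.
n = log₂(27.235) ≈ 4.7674 half-lives, so t½ = 257/4.7674 ≈ 53.908 minutes.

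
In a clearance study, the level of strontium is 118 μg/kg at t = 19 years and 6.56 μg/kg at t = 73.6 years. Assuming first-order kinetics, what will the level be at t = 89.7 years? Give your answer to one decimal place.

2.8 μg/kg

Over Δt = 73.6 − 19 = 54.6 years, the level fell by a factor of 118/6.56 ≈ 17.988.
n = log₂(17.988) ≈ 4.1689 half-lives, so t½ = 54.6/4.1689 ≈ 13.097 years.
From t = 73.6 to t = 89.7: 6.56 × (1/2)^((89.7−73.6)/13.097) ≈ 2.798 μg/kg.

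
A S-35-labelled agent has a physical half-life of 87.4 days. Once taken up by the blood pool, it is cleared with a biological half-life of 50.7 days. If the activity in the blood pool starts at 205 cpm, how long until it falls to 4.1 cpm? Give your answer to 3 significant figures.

181 days

1/t_eff = 1/t_phys + 1/t_biol = 1/87.4 + 1/50.7 = 0.031166 per day.
t_eff = 87.4 × 50.7 / (87.4 + 50.7) ≈ 32.087 days.
n = log₂(205/4.1) ≈ 5.6439; t = 5.6439 × 32.087 ≈ 181.09 days.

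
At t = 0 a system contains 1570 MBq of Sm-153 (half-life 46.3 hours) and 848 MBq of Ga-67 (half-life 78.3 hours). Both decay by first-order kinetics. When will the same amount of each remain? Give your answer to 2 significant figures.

100 hours

Set 1570·(1/2)^(t/46.3) = 848·(1/2)^(t/78.3).
Taking log₂: log₂(1570/848) = t·(1/46.3 − 1/78.3).
log₂(1.8514) = 0.88863; 1/46.3 − 1/78.3 = 0.0088269.
t = 0.88863 / 0.0088269 ≈ 100.67 hours.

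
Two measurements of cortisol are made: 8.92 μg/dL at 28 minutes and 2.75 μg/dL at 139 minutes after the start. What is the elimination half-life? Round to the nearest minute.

Over Δt = 139 − 28 = 111 minutes, the level fell by a factor of 8.92/2.75 ≈ 3.2436.
n = log₂(3.2436) ≈ 1.6976 half-lives, so t½ = 111/1.6976 ≈ 65.386 minutes.

65 minutes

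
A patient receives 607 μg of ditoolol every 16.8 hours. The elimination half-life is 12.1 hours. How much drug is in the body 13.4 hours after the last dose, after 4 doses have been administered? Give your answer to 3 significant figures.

446 μg

The 4 doses were given 63.8, 47, 30.2, 13.4 hours ago.
Total = 607·(1/2)^(63.8/12.1) + 607·(1/2)^(47/12.1) + 607·(1/2)^(30.2/12.1) + 607·(1/2)^(13.4/12.1)
      = 15.701 + 41.105 + 107.61 + 281.72 ≈ 446.14 μg.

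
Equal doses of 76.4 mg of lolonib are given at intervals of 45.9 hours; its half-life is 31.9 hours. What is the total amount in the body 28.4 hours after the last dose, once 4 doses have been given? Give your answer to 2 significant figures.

64 mg

The 4 doses were given 166.1, 120.2, 74.3, 28.4 hours ago.
Total = 76.4·(1/2)^(166.1/31.9) + 76.4·(1/2)^(120.2/31.9) + 76.4·(1/2)^(74.3/31.9) + 76.4·(1/2)^(28.4/31.9)
      = 2.0685 + 5.608 + 15.204 + 41.218 ≈ 64.099 mg.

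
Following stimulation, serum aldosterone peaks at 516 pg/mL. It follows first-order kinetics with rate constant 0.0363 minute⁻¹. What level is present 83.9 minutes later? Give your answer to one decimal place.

24.5 pg/mL

t½ = ln 2 / λ = 0.69315 / 0.0363 ≈ 19.095 minutes.
Number of half-lives: n = 83.9/19.095 ≈ 4.3938.
Remaining = 516 × (1/2)^4.3938 = 516 × 0.047569 ≈ 24.546 pg/mL.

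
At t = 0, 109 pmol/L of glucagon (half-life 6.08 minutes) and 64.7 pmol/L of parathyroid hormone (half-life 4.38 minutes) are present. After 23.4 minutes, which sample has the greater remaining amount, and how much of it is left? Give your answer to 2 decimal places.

glucagon, 7.57 pmol/L

glucagon: 109 × (1/2)^3.8487 ≈ 7.5658 pmol/L.
parathyroid hormone: 64.7 × (1/2)^5.3425 ≈ 1.5946 pmol/L.
Glucagon has more remaining, at ≈ 7.5658 pmol/L.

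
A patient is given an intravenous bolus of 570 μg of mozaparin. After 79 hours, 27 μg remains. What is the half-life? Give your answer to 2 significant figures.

A/A₀ = 27/570 ≈ 0.047368.
n = log₂(21.111) ≈ 4.3999 half-lives elapsed in 79 hours.
t½ = 79/4.3999 ≈ 17.955 hours.

18 hours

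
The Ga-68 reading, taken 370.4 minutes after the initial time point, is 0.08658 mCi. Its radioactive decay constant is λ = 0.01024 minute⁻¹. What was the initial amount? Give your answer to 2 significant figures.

3.8 mCi

t½ = ln 2 / λ = 0.69315 / 0.01024 ≈ 67.69 minutes.
Number of half-lives elapsed: n = 370.4/67.69 ≈ 5.472.
A₀ = A × 2^n = 0.08658 × 2^5.472 = 0.08658 × 44.385 ≈ 3.8428 mCi.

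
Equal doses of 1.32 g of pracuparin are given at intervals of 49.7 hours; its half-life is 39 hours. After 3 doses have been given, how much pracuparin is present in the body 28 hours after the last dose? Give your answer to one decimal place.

1.3 g

The 3 doses were given 127.4, 77.7, 28 hours ago.
Total = 1.32·(1/2)^(127.4/39) + 1.32·(1/2)^(77.7/39) + 1.32·(1/2)^(28/39)
      = 0.13715 + 0.33176 + 0.80251 ≈ 1.2714 g.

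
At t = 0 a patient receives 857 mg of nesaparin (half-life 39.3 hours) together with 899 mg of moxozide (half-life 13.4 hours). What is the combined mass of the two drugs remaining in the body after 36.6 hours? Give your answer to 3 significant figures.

585 mg

nesaparin: 857 × (1/2)^(36.6/39.3) = 857 × (1/2)^0.9313 ≈ 449.4 mg.
moxozide: 899 × (1/2)^(36.6/13.4) = 899 × (1/2)^2.7313 ≈ 135.38 mg.
Total = 449.4 + 135.38 ≈ 584.78 mg.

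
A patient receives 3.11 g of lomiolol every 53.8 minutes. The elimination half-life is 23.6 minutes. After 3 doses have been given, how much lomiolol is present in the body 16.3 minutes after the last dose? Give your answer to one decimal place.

The 3 doses were given 123.9, 70.1, 16.3 minutes ago.
Total = 3.11·(1/2)^(123.9/23.6) + 3.11·(1/2)^(70.1/23.6) + 3.11·(1/2)^(16.3/23.6)
      = 0.081725 + 0.39683 + 1.9268 ≈ 2.4054 g.

2.4 g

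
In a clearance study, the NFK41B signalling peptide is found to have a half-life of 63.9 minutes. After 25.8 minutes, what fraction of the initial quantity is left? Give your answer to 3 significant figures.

0.756

n = 25.8/63.9 ≈ 0.40376 half-lives.
Fraction remaining = (1/2)^0.40376 ≈ 0.75589.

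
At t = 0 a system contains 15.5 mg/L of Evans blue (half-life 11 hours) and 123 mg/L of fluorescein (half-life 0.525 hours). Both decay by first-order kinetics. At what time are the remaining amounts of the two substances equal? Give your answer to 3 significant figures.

1.65 hours

Set 15.5·(1/2)^(t/11) = 123·(1/2)^(t/0.525).
Taking log₂: log₂(15.5/123) = t·(1/11 − 1/0.525).
log₂(0.12602) = -2.9883; 1/11 − 1/0.525 = -1.8139.
t = -2.9883 / -1.8139 ≈ 1.6475 hours.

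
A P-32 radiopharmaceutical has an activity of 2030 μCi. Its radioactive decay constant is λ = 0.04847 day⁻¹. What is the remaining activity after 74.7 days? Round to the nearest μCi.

t½ = ln 2 / λ = 0.69315 / 0.04847 ≈ 14.301 days.
Number of half-lives: n = 74.7/14.301 ≈ 5.2236.
Remaining = 2030 × (1/2)^5.2236 = 2030 × 0.026764 ≈ 54.33 μCi.

54 μCi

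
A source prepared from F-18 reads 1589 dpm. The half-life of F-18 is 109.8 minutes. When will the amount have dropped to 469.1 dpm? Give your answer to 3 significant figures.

193 minutes

Fraction remaining = 469.1/1589 ≈ 0.29522.
n = log₂(1589/469.1) = ln(3.3873)/ln 2 ≈ 1.7602 half-lives.
t = n × t½ = 1.7602 × 109.8 ≈ 193.26 minutes.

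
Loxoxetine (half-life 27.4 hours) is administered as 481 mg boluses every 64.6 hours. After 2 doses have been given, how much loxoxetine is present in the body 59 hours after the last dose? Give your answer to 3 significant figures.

The 2 doses were given 123.6, 59 hours ago.
Total = 481·(1/2)^(123.6/27.4) + 481·(1/2)^(59/27.4)
      = 21.097 + 108.13 ≈ 129.23 mg.

129 mg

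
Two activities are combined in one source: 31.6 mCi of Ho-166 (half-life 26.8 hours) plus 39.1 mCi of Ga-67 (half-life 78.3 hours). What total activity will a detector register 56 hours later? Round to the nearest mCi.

31 mCi

Ho-166: 31.6 × (1/2)^(56/26.8) = 31.6 × (1/2)^2.0896 ≈ 7.4245 mCi.
Ga-67: 39.1 × (1/2)^(56/78.3) = 39.1 × (1/2)^0.7152 ≈ 23.817 mCi.
Total = 7.4245 + 23.817 ≈ 31.241 mCi.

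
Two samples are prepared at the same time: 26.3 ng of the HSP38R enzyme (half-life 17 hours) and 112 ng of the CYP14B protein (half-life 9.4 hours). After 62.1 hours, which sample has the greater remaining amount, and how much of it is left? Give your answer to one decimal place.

HSP38R enzyme, 2.1 ng

HSP38R enzyme: 26.3 × (1/2)^3.6529 ≈ 2.0908 ng.
CYP14B protein: 112 × (1/2)^6.6064 ≈ 1.1495 ng.
HSP38R enzyme has more remaining, at ≈ 2.0908 ng.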